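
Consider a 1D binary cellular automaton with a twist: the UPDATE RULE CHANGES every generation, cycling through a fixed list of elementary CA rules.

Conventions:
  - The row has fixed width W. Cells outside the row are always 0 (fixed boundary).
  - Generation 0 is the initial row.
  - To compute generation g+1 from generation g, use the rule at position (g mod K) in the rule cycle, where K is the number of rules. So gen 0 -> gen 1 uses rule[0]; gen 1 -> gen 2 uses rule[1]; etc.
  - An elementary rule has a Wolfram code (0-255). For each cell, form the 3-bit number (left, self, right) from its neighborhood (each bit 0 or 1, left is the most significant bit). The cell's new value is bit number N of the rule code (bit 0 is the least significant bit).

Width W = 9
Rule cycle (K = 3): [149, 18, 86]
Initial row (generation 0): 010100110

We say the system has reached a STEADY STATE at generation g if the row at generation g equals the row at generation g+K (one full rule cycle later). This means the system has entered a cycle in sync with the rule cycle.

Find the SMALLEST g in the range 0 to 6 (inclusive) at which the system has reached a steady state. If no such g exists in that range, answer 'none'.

Answer: none

Derivation:
Gen 0: 010100110
Gen 1 (rule 149): 010110001
Gen 2 (rule 18): 100001010
Gen 3 (rule 86): 110011011
Gen 4 (rule 149): 001000000
Gen 5 (rule 18): 010100000
Gen 6 (rule 86): 110110000
Gen 7 (rule 149): 000001111
Gen 8 (rule 18): 000010000
Gen 9 (rule 86): 000111000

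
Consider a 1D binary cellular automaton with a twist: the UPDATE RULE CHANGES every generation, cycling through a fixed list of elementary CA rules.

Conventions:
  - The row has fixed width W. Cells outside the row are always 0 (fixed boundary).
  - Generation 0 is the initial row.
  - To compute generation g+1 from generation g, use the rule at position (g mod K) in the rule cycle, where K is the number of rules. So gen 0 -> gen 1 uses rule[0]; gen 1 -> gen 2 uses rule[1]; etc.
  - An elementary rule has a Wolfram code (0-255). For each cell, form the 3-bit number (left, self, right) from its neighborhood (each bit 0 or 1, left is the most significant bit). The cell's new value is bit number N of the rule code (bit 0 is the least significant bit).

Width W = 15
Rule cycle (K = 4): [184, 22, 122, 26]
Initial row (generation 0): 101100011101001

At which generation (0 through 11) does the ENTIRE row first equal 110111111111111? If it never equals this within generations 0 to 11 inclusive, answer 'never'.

Gen 0: 101100011101001
Gen 1 (rule 184): 011010011010100
Gen 2 (rule 22): 100011100010110
Gen 3 (rule 122): 010110110101111
Gen 4 (rule 26): 100100100001000
Gen 5 (rule 184): 010010010000100
Gen 6 (rule 22): 111111111001110
Gen 7 (rule 122): 100000001111011
Gen 8 (rule 26): 010000011000010
Gen 9 (rule 184): 001000010100001
Gen 10 (rule 22): 011100110110011
Gen 11 (rule 122): 110111111111111

Answer: 11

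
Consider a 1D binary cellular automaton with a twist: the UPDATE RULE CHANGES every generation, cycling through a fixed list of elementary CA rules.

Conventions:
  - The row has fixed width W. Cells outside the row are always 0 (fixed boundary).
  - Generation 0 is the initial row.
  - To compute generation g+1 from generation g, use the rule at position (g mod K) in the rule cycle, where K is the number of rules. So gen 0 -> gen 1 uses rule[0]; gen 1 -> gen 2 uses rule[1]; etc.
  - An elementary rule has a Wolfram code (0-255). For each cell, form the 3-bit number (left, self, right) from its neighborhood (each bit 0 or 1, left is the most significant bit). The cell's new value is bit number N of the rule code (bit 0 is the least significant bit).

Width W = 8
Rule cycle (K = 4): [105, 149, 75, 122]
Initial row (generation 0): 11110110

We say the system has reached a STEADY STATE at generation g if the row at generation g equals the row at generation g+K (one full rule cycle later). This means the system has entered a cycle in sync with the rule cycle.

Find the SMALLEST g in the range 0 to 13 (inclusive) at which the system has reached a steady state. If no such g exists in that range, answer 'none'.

Answer: 0

Derivation:
Gen 0: 11110110
Gen 1 (rule 105): 10011110
Gen 2 (rule 149): 11001101
Gen 3 (rule 75): 11011100
Gen 4 (rule 122): 11110110
Gen 5 (rule 105): 10011110
Gen 6 (rule 149): 11001101
Gen 7 (rule 75): 11011100
Gen 8 (rule 122): 11110110
Gen 9 (rule 105): 10011110
Gen 10 (rule 149): 11001101
Gen 11 (rule 75): 11011100
Gen 12 (rule 122): 11110110
Gen 13 (rule 105): 10011110
Gen 14 (rule 149): 11001101
Gen 15 (rule 75): 11011100
Gen 16 (rule 122): 11110110
Gen 17 (rule 105): 10011110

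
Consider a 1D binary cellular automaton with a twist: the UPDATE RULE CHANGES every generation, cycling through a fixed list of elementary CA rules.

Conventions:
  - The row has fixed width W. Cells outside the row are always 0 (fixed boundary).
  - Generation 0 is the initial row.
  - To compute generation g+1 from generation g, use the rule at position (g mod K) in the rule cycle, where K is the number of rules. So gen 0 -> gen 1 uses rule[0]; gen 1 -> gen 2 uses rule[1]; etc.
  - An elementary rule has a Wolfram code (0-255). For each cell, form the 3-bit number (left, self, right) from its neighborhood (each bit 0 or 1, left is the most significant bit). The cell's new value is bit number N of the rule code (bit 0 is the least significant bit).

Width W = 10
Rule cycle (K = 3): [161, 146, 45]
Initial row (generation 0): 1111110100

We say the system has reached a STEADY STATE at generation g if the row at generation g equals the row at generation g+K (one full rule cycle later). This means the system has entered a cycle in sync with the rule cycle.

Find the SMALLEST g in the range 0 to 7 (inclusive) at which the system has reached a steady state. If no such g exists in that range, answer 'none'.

Gen 0: 1111110100
Gen 1 (rule 161): 0111101001
Gen 2 (rule 146): 1011000110
Gen 3 (rule 45): 1110010100
Gen 4 (rule 161): 0100001001
Gen 5 (rule 146): 1010010110
Gen 6 (rule 45): 1110011100
Gen 7 (rule 161): 0100001001
Gen 8 (rule 146): 1010010110
Gen 9 (rule 45): 1110011100
Gen 10 (rule 161): 0100001001

Answer: 4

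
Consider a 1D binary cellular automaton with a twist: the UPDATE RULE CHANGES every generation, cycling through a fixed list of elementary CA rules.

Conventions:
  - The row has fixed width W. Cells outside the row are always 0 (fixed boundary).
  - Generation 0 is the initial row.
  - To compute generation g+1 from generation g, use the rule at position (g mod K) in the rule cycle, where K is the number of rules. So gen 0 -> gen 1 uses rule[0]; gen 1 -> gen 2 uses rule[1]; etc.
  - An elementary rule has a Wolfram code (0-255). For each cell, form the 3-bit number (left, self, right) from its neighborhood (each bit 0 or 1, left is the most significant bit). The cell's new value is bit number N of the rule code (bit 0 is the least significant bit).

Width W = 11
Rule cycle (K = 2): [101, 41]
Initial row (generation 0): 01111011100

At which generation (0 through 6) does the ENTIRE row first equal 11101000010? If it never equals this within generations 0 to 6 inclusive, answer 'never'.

Gen 0: 01111011100
Gen 1 (rule 101): 00001100101
Gen 2 (rule 41): 11101000010
Gen 3 (rule 101): 00111011010
Gen 4 (rule 41): 10100110100
Gen 5 (rule 101): 11100011101
Gen 6 (rule 41): 10001010010

Answer: 2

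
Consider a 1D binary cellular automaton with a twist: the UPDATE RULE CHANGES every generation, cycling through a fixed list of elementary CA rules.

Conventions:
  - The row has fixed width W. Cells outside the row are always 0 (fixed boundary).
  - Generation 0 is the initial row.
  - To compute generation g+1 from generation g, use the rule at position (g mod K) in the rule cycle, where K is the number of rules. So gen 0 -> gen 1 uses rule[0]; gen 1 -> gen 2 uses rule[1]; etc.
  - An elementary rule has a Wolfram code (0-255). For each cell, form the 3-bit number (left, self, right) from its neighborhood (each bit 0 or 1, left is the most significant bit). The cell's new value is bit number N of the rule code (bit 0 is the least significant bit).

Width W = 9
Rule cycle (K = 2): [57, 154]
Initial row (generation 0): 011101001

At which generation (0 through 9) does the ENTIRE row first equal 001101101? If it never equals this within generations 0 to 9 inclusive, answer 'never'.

Answer: never

Derivation:
Gen 0: 011101001
Gen 1 (rule 57): 010010100
Gen 2 (rule 154): 101100010
Gen 3 (rule 57): 011011001
Gen 4 (rule 154): 110010110
Gen 5 (rule 57): 101001101
Gen 6 (rule 154): 000111000
Gen 7 (rule 57): 110100111
Gen 8 (rule 154): 100011110
Gen 9 (rule 57): 011010001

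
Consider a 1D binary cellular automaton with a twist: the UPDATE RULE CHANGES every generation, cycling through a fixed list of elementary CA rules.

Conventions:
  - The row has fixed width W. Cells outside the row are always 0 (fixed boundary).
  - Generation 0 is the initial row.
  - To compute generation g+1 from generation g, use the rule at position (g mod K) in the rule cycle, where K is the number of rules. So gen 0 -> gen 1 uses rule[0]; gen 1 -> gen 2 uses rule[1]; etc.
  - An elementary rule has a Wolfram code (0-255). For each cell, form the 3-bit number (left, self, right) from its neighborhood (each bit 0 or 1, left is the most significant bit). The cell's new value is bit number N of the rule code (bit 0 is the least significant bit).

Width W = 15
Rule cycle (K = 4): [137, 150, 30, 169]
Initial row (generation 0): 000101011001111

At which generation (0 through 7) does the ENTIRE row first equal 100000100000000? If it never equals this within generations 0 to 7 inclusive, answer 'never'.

Gen 0: 000101011001111
Gen 1 (rule 137): 110000010001110
Gen 2 (rule 150): 001000111010101
Gen 3 (rule 30): 011101100010101
Gen 4 (rule 169): 011011001001010
Gen 5 (rule 137): 010010000000000
Gen 6 (rule 150): 111111000000000
Gen 7 (rule 30): 100000100000000

Answer: 7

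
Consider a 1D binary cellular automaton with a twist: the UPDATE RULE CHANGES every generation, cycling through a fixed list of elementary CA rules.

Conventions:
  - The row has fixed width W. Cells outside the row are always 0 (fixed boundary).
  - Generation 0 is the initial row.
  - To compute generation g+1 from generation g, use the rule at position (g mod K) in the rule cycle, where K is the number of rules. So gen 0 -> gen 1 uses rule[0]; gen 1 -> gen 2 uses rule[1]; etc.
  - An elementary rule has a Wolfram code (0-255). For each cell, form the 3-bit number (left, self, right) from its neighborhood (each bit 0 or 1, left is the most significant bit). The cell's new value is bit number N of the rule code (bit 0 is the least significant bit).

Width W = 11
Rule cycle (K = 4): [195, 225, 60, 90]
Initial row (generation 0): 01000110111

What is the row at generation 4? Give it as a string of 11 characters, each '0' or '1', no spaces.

Answer: 00010001010

Derivation:
Gen 0: 01000110111
Gen 1 (rule 195): 10011010011
Gen 2 (rule 225): 00001100001
Gen 3 (rule 60): 00001010001
Gen 4 (rule 90): 00010001010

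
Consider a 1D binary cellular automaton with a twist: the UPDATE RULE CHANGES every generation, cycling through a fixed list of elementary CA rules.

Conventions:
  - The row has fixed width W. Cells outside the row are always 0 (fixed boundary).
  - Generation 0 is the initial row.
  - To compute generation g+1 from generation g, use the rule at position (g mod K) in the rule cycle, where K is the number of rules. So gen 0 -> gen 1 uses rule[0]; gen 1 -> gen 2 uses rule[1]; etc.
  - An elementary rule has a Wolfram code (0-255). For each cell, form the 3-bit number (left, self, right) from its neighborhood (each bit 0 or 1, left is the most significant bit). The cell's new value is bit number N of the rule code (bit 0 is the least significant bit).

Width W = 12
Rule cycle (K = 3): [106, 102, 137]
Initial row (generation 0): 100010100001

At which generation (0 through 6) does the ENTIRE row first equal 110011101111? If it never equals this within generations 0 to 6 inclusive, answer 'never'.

Answer: never

Derivation:
Gen 0: 100010100001
Gen 1 (rule 106): 000101000010
Gen 2 (rule 102): 001111000110
Gen 3 (rule 137): 101110010100
Gen 4 (rule 106): 011010101000
Gen 5 (rule 102): 101111111000
Gen 6 (rule 137): 001111110011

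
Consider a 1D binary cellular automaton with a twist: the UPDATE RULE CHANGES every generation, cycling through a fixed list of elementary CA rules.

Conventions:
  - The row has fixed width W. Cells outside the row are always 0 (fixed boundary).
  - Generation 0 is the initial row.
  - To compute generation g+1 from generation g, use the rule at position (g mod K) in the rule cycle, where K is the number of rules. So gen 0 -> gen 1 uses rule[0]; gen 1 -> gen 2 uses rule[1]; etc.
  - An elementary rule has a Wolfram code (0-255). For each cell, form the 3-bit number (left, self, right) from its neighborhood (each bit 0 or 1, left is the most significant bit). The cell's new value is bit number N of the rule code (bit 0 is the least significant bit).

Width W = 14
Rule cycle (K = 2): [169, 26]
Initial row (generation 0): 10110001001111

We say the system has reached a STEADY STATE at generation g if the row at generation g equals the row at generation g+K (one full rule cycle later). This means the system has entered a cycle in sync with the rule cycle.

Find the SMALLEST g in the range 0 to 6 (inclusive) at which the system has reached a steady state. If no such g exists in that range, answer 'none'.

Answer: none

Derivation:
Gen 0: 10110001001111
Gen 1 (rule 169): 01100100001110
Gen 2 (rule 26): 11011010011001
Gen 3 (rule 169): 10110100010000
Gen 4 (rule 26): 00100010101000
Gen 5 (rule 169): 10001001010011
Gen 6 (rule 26): 01010110001110
Gen 7 (rule 169): 00101100101100
Gen 8 (rule 26): 01001011001010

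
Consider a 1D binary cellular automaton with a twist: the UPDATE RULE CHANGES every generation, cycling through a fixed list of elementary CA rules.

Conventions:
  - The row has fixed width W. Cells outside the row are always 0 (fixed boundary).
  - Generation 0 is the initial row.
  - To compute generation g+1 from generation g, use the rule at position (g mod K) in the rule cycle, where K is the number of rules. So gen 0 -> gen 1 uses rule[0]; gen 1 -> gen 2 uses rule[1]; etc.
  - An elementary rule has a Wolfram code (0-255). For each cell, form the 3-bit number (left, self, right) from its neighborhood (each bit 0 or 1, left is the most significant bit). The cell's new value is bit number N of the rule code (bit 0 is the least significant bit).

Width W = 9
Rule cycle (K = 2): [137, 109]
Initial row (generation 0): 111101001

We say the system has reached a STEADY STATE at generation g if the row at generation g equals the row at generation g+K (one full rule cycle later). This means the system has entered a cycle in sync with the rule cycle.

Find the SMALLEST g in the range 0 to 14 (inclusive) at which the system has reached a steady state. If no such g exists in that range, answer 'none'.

Answer: none

Derivation:
Gen 0: 111101001
Gen 1 (rule 137): 111000000
Gen 2 (rule 109): 101011111
Gen 3 (rule 137): 000011110
Gen 4 (rule 109): 111010010
Gen 5 (rule 137): 110000000
Gen 6 (rule 109): 110111111
Gen 7 (rule 137): 100111110
Gen 8 (rule 109): 100100010
Gen 9 (rule 137): 000001000
Gen 10 (rule 109): 111101011
Gen 11 (rule 137): 111000010
Gen 12 (rule 109): 101011010
Gen 13 (rule 137): 000010000
Gen 14 (rule 109): 111010111
Gen 15 (rule 137): 110000110
Gen 16 (rule 109): 110110110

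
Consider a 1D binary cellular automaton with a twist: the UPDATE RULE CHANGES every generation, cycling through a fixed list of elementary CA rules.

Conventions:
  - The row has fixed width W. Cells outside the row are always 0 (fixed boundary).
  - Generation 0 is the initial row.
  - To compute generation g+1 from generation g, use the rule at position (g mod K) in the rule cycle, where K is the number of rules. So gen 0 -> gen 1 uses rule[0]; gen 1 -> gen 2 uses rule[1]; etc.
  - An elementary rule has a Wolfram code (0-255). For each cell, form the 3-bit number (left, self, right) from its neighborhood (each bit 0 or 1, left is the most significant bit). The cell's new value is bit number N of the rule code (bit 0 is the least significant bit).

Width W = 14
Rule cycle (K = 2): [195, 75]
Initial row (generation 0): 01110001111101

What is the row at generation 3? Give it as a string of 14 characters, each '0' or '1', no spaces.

Answer: 11010010001000

Derivation:
Gen 0: 01110001111101
Gen 1 (rule 195): 10110110111100
Gen 2 (rule 75): 00110110100101
Gen 3 (rule 195): 11010010001000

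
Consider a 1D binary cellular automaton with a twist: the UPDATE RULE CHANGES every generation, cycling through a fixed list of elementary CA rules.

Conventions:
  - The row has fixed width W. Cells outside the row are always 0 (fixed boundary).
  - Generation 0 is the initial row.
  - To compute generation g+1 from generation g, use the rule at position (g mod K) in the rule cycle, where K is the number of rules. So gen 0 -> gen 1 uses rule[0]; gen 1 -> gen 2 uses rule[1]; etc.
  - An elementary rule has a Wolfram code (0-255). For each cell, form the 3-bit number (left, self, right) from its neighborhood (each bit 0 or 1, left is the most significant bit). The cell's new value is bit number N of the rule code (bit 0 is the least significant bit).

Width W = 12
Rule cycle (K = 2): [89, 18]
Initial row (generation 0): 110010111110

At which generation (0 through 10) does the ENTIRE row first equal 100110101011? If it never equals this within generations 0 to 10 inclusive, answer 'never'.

Answer: never

Derivation:
Gen 0: 110010111110
Gen 1 (rule 89): 111000100011
Gen 2 (rule 18): 000101010100
Gen 3 (rule 89): 110000000011
Gen 4 (rule 18): 001000000100
Gen 5 (rule 89): 100111110011
Gen 6 (rule 18): 011000001100
Gen 7 (rule 89): 011111101111
Gen 8 (rule 18): 100000000000
Gen 9 (rule 89): 011111111111
Gen 10 (rule 18): 100000000000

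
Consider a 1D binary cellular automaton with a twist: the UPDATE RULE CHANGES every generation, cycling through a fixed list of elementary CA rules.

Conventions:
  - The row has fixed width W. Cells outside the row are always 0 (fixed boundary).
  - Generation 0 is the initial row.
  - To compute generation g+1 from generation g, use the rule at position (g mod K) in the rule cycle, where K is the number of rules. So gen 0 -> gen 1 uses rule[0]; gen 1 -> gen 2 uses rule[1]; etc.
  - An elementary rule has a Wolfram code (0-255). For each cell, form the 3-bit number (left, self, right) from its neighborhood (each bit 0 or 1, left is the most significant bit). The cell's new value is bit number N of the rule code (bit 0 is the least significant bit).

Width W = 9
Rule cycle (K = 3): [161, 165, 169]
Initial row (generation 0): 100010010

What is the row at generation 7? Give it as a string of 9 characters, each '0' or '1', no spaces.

Gen 0: 100010010
Gen 1 (rule 161): 001000000
Gen 2 (rule 165): 101011111
Gen 3 (rule 169): 010111110
Gen 4 (rule 161): 001011100
Gen 5 (rule 165): 101101001
Gen 6 (rule 169): 011010000
Gen 7 (rule 161): 000100111

Answer: 000100111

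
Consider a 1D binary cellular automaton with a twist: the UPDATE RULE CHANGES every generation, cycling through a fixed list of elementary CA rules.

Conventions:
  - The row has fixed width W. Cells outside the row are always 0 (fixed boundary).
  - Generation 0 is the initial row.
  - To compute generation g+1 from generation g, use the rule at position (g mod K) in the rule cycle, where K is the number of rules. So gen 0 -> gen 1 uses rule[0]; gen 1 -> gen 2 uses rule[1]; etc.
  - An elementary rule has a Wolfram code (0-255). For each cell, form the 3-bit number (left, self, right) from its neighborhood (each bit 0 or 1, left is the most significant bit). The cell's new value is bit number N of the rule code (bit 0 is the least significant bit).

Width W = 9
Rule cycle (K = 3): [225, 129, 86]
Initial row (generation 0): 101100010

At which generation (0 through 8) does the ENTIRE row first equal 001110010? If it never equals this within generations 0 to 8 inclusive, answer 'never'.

Answer: never

Derivation:
Gen 0: 101100010
Gen 1 (rule 225): 010101000
Gen 2 (rule 129): 000000011
Gen 3 (rule 86): 000000101
Gen 4 (rule 225): 111110010
Gen 5 (rule 129): 011100000
Gen 6 (rule 86): 100110000
Gen 7 (rule 225): 000010111
Gen 8 (rule 129): 111000010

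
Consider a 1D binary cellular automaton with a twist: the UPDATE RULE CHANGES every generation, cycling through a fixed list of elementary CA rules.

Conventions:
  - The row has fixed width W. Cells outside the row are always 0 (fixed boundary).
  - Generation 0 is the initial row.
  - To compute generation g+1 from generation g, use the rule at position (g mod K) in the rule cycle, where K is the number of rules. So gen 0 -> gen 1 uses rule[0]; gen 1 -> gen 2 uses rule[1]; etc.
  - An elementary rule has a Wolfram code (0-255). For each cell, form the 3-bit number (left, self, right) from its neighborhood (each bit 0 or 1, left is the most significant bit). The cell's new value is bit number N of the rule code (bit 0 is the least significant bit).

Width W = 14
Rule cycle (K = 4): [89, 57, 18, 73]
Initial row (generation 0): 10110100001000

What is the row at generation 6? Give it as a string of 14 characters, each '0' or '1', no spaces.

Gen 0: 10110100001000
Gen 1 (rule 89): 00110011100111
Gen 2 (rule 57): 10101010010100
Gen 3 (rule 18): 00000001100010
Gen 4 (rule 73): 11111101101000
Gen 5 (rule 89): 10000101100111
Gen 6 (rule 57): 01110011010100

Answer: 01110011010100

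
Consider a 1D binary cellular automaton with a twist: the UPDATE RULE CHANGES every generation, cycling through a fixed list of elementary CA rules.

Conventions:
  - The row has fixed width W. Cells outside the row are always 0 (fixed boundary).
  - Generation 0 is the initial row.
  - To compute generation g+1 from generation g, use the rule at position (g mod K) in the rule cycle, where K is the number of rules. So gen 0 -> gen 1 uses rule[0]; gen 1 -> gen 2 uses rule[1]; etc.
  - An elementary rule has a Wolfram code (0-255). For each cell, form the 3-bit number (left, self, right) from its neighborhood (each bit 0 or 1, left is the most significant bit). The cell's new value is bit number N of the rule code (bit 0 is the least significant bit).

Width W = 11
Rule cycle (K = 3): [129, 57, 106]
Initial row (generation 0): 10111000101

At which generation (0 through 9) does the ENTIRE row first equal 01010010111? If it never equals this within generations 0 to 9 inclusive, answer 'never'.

Answer: never

Derivation:
Gen 0: 10111000101
Gen 1 (rule 129): 00010010000
Gen 2 (rule 57): 11001001111
Gen 3 (rule 106): 11010011001
Gen 4 (rule 129): 00000000000
Gen 5 (rule 57): 11111111111
Gen 6 (rule 106): 10000000001
Gen 7 (rule 129): 00111111100
Gen 8 (rule 57): 10100000011
Gen 9 (rule 106): 01000000111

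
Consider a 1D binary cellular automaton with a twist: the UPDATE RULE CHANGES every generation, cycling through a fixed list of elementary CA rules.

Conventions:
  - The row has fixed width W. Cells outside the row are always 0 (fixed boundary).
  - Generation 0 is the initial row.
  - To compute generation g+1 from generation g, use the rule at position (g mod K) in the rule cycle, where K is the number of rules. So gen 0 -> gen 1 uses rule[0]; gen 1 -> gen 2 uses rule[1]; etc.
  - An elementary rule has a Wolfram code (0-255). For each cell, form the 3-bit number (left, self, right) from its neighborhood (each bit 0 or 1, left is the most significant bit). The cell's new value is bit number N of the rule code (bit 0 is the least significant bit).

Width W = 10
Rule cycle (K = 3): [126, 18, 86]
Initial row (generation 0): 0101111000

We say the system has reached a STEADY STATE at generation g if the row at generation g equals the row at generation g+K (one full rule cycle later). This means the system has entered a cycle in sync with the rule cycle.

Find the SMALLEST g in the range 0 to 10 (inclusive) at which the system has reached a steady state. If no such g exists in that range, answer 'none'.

Gen 0: 0101111000
Gen 1 (rule 126): 1111001100
Gen 2 (rule 18): 0000110010
Gen 3 (rule 86): 0001011111
Gen 4 (rule 126): 0011110001
Gen 5 (rule 18): 0100001010
Gen 6 (rule 86): 1110011011
Gen 7 (rule 126): 1011111111
Gen 8 (rule 18): 0000000000
Gen 9 (rule 86): 0000000000
Gen 10 (rule 126): 0000000000
Gen 11 (rule 18): 0000000000
Gen 12 (rule 86): 0000000000
Gen 13 (rule 126): 0000000000

Answer: 8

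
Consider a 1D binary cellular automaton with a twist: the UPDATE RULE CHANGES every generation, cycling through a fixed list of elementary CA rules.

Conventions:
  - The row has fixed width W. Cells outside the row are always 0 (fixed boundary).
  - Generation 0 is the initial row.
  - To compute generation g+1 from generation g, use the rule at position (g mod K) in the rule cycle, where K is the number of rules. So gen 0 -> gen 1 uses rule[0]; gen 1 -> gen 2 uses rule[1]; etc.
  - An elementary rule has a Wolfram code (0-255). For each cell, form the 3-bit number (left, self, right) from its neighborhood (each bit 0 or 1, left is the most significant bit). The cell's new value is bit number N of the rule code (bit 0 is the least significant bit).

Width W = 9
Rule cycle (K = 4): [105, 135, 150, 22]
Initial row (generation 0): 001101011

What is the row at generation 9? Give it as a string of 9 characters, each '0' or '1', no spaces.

Answer: 001111100

Derivation:
Gen 0: 001101011
Gen 1 (rule 105): 101110111
Gen 2 (rule 135): 100100010
Gen 3 (rule 150): 111110111
Gen 4 (rule 22): 000000000
Gen 5 (rule 105): 111111111
Gen 6 (rule 135): 011111110
Gen 7 (rule 150): 101111101
Gen 8 (rule 22): 100000001
Gen 9 (rule 105): 001111100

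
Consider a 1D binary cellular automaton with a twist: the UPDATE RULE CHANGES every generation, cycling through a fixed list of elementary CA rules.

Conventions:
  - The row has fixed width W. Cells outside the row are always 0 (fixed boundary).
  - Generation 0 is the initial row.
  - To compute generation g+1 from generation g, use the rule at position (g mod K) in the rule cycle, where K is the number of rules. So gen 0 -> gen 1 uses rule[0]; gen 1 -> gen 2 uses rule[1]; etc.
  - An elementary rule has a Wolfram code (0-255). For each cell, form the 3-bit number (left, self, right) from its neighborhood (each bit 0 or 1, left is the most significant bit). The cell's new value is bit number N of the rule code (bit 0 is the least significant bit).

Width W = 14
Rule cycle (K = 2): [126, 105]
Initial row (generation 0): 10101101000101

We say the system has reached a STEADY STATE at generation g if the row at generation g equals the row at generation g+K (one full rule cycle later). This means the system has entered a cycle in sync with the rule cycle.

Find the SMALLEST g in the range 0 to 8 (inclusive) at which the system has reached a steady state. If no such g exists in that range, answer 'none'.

Answer: none

Derivation:
Gen 0: 10101101000101
Gen 1 (rule 126): 11111111101111
Gen 2 (rule 105): 10000000111001
Gen 3 (rule 126): 11000001101111
Gen 4 (rule 105): 11011101111001
Gen 5 (rule 126): 11110111001111
Gen 6 (rule 105): 10011101001001
Gen 7 (rule 126): 11110111111111
Gen 8 (rule 105): 10011100000001
Gen 9 (rule 126): 11110110000011
Gen 10 (rule 105): 10011110111011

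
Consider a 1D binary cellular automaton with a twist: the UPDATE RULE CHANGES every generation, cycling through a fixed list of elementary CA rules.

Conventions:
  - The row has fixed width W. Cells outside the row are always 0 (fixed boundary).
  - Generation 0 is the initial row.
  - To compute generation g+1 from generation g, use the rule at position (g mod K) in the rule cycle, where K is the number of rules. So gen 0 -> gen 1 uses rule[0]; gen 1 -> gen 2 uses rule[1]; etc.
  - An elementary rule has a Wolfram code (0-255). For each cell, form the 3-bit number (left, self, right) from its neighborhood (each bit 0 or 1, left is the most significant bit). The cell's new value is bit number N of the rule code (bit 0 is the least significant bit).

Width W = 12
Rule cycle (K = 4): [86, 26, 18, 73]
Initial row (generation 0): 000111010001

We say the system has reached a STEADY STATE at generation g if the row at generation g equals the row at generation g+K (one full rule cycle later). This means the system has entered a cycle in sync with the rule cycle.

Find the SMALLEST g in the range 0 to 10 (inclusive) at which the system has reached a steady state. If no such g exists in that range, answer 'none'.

Answer: none

Derivation:
Gen 0: 000111010001
Gen 1 (rule 86): 001001011011
Gen 2 (rule 26): 010110010010
Gen 3 (rule 18): 100001101101
Gen 4 (rule 73): 001101101100
Gen 5 (rule 86): 010100100110
Gen 6 (rule 26): 100011011101
Gen 7 (rule 18): 010100000000
Gen 8 (rule 73): 000001111111
Gen 9 (rule 86): 000010000001
Gen 10 (rule 26): 000101000010
Gen 11 (rule 18): 001000100101
Gen 12 (rule 73): 100010000000
Gen 13 (rule 86): 110111000000
Gen 14 (rule 26): 100100100000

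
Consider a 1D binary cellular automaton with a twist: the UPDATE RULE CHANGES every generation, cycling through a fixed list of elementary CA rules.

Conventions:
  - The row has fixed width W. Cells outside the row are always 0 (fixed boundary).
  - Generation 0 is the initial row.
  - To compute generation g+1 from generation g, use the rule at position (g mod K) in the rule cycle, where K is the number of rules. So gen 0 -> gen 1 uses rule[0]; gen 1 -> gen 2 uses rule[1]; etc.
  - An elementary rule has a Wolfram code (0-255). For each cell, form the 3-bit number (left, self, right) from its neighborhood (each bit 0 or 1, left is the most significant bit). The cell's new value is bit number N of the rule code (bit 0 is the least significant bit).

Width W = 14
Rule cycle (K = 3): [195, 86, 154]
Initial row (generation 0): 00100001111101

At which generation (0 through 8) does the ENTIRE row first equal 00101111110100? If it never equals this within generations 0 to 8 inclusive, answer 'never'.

Gen 0: 00100001111101
Gen 1 (rule 195): 11001110111100
Gen 2 (rule 86): 01110010000110
Gen 3 (rule 154): 11101101001101
Gen 4 (rule 195): 01100100010100
Gen 5 (rule 86): 10111110110110
Gen 6 (rule 154): 00111100100101
Gen 7 (rule 195): 11011101001000
Gen 8 (rule 86): 01000101111100

Answer: never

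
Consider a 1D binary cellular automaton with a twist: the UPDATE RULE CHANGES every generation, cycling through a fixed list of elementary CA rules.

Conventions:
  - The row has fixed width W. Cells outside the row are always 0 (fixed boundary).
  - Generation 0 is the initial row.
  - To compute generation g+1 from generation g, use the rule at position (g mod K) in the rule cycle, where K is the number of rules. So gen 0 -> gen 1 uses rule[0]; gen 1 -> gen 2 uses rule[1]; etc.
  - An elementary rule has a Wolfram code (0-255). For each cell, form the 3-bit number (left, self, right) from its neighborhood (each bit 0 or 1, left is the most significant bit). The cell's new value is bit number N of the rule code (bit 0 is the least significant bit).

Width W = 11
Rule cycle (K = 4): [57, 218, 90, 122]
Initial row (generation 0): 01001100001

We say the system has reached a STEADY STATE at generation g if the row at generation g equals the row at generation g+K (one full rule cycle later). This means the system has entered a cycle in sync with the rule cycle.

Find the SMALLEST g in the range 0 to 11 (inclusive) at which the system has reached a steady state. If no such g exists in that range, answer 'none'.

Answer: none

Derivation:
Gen 0: 01001100001
Gen 1 (rule 57): 00101011100
Gen 2 (rule 218): 01000011110
Gen 3 (rule 90): 10100110011
Gen 4 (rule 122): 01011111111
Gen 5 (rule 57): 00110000000
Gen 6 (rule 218): 01111000000
Gen 7 (rule 90): 11001100000
Gen 8 (rule 122): 11111110000
Gen 9 (rule 57): 10000001111
Gen 10 (rule 218): 01000011111
Gen 11 (rule 90): 10100110001
Gen 12 (rule 122): 01011111010
Gen 13 (rule 57): 00110000101
Gen 14 (rule 218): 01111001000
Gen 15 (rule 90): 11001110100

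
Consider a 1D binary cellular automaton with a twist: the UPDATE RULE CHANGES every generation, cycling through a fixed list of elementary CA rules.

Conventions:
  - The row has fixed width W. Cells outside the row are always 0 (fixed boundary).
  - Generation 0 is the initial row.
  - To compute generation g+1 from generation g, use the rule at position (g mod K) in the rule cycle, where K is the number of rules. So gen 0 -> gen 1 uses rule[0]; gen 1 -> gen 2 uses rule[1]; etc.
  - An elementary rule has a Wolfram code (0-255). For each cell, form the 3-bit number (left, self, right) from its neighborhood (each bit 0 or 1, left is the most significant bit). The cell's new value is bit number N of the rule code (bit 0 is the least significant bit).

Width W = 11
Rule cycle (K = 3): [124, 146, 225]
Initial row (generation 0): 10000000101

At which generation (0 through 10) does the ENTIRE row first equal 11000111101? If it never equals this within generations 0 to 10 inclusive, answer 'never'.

Answer: never

Derivation:
Gen 0: 10000000101
Gen 1 (rule 124): 11000000111
Gen 2 (rule 146): 00100001010
Gen 3 (rule 225): 10001100100
Gen 4 (rule 124): 11001110110
Gen 5 (rule 146): 00110100001
Gen 6 (rule 225): 10011001100
Gen 7 (rule 124): 11011101110
Gen 8 (rule 146): 00001000101
Gen 9 (rule 225): 11100010010
Gen 10 (rule 124): 10110011011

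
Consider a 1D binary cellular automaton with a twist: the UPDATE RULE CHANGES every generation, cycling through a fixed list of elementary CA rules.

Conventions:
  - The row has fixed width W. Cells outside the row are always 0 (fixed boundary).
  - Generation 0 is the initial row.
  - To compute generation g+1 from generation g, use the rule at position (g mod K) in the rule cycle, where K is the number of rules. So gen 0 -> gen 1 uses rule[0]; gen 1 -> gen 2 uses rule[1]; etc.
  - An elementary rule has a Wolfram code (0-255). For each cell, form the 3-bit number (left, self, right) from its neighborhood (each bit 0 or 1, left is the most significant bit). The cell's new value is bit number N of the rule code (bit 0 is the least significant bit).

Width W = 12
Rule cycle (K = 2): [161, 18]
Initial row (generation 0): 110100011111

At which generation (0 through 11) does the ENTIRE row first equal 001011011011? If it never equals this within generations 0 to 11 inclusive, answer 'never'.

Answer: never

Derivation:
Gen 0: 110100011111
Gen 1 (rule 161): 001001001110
Gen 2 (rule 18): 010110110001
Gen 3 (rule 161): 001001000100
Gen 4 (rule 18): 010110101010
Gen 5 (rule 161): 001001010100
Gen 6 (rule 18): 010110000010
Gen 7 (rule 161): 001000111000
Gen 8 (rule 18): 010101000100
Gen 9 (rule 161): 001010010001
Gen 10 (rule 18): 010001101010
Gen 11 (rule 161): 000100010100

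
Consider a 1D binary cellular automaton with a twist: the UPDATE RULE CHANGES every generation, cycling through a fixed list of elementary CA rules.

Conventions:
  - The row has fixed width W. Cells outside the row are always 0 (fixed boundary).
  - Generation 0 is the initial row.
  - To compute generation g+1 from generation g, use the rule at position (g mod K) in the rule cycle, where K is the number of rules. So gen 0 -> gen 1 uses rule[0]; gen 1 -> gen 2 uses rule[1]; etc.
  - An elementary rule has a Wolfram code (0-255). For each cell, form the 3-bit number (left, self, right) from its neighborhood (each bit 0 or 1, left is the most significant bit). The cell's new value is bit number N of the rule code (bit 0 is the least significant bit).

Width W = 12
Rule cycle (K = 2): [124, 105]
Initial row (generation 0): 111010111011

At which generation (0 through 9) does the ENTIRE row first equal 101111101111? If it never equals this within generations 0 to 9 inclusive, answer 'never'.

Gen 0: 111010111011
Gen 1 (rule 124): 101111101111
Gen 2 (rule 105): 011000111001
Gen 3 (rule 124): 011100101101
Gen 4 (rule 105): 010100011110
Gen 5 (rule 124): 011110010011
Gen 6 (rule 105): 010010000011
Gen 7 (rule 124): 011011000011
Gen 8 (rule 105): 011111011011
Gen 9 (rule 124): 010001111111

Answer: 1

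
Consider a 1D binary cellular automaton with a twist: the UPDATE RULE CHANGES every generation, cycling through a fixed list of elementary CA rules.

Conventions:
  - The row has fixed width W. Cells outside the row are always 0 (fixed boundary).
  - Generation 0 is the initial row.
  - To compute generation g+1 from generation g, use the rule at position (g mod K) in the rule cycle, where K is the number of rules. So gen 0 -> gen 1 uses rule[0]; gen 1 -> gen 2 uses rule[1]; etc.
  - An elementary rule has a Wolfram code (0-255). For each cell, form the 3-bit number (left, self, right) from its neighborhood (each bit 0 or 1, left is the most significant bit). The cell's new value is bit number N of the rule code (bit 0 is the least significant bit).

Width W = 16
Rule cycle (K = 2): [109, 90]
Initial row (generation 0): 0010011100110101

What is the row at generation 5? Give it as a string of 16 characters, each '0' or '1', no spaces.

Answer: 1111101111101101

Derivation:
Gen 0: 0010011100110101
Gen 1 (rule 109): 1010010100111111
Gen 2 (rule 90): 0001100011100001
Gen 3 (rule 109): 1101101010101101
Gen 4 (rule 90): 1101100000001100
Gen 5 (rule 109): 1111101111101101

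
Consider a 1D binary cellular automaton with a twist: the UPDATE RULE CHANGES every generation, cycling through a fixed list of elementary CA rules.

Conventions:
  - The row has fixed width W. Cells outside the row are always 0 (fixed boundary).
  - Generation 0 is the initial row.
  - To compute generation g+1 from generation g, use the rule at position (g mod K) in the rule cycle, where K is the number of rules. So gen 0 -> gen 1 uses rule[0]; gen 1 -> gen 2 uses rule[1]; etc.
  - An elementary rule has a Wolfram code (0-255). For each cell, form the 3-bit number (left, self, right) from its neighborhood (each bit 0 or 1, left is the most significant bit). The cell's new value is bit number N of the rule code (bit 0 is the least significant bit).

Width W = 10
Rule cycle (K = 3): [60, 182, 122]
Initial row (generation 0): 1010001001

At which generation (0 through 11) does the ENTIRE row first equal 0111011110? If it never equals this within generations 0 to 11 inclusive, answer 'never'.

Gen 0: 1010001001
Gen 1 (rule 60): 1111001101
Gen 2 (rule 182): 0110110011
Gen 3 (rule 122): 1111111111
Gen 4 (rule 60): 1000000000
Gen 5 (rule 182): 1100000000
Gen 6 (rule 122): 1110000000
Gen 7 (rule 60): 1001000000
Gen 8 (rule 182): 1111100000
Gen 9 (rule 122): 1000110000
Gen 10 (rule 60): 1100101000
Gen 11 (rule 182): 0011111100

Answer: never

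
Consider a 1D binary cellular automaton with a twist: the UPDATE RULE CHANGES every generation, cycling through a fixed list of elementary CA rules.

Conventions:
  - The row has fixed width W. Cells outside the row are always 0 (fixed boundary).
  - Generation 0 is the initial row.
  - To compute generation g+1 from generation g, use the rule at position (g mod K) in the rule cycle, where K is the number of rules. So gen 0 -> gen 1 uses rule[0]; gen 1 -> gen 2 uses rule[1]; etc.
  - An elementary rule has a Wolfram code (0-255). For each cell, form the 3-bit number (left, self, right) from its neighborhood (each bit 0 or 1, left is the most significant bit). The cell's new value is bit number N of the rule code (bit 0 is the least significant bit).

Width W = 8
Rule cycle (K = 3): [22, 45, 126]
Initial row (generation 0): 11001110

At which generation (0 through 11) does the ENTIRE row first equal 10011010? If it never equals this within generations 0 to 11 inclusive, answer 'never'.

Gen 0: 11001110
Gen 1 (rule 22): 00110001
Gen 2 (rule 45): 10100101
Gen 3 (rule 126): 11111111
Gen 4 (rule 22): 00000000
Gen 5 (rule 45): 11111111
Gen 6 (rule 126): 10000001
Gen 7 (rule 22): 11000011
Gen 8 (rule 45): 10011010
Gen 9 (rule 126): 11111111
Gen 10 (rule 22): 00000000
Gen 11 (rule 45): 11111111

Answer: 8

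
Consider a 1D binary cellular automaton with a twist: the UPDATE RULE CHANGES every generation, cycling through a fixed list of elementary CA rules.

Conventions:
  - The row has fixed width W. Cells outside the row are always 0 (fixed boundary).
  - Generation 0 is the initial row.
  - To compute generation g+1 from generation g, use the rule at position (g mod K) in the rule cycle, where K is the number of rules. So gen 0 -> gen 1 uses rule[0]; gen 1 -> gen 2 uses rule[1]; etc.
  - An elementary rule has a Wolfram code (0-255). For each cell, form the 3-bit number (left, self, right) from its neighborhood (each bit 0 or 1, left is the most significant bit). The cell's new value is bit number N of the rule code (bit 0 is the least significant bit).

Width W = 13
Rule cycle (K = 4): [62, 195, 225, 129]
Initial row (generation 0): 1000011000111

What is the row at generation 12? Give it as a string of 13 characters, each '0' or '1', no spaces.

Gen 0: 1000011000111
Gen 1 (rule 62): 1100110101100
Gen 2 (rule 195): 0101010000101
Gen 3 (rule 225): 0010100110010
Gen 4 (rule 129): 1000000000000
Gen 5 (rule 62): 1100000000000
Gen 6 (rule 195): 0101111111111
Gen 7 (rule 225): 0010111111111
Gen 8 (rule 129): 1000011111110
Gen 9 (rule 62): 1100110000001
Gen 10 (rule 195): 0101010111110
Gen 11 (rule 225): 0010101011110
Gen 12 (rule 129): 1000000001100

Answer: 1000000001100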